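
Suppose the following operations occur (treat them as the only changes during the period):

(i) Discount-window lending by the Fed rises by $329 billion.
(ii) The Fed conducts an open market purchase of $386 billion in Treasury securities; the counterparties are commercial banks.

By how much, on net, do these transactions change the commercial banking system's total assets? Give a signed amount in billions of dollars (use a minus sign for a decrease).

+$329 billion

Discount-window loan $329 billion: bank balance sheets expand → +$329B.
OMO purchase (from banks) $386 billion: just an asset swap on bank balance sheets → 0.
Net: 329 + 0 = +$329 billion.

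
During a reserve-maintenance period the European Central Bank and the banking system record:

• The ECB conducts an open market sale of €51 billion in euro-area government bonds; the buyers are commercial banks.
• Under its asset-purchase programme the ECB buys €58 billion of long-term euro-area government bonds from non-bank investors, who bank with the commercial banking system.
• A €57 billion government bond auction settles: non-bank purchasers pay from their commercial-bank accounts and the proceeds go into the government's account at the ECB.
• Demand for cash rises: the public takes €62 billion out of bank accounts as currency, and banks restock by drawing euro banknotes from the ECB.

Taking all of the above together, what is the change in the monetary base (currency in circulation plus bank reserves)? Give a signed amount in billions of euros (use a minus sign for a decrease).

-€50 billion

OMO sale (to banks) €51 billion: ECB balance sheet contracts → −€51B.
Asset purchase (from non-banks) €58 billion: ECB balance sheet expands → +€58B.
Government account inflow €57 billion: reserves shift to a non-base liability → −€57B.
Currency withdrawal €62 billion: just a shift between currency and reserves — both are base money → 0.
Net: −51 + 58 − 57 + 0 = -€50 billion.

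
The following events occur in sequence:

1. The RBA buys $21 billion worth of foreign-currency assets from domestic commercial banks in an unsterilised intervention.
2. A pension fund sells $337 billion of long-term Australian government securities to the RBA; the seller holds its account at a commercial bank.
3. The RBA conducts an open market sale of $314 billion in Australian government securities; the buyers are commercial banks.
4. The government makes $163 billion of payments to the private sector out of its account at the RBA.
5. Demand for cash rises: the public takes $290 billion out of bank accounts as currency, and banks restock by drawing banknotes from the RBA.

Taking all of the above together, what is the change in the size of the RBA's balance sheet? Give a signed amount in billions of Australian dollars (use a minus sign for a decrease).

FX purchase $21 billion: an RBA asset is acquired → +$21B.
Asset purchase (from non-banks) $337 billion: an RBA asset is acquired → +$337B.
OMO sale (to banks) $314 billion: an RBA asset is shed → −$314B.
Government spending $163 billion: only the composition of liabilities changes → 0.
Currency withdrawal $290 billion: only the composition of liabilities changes → 0.
Net: 21 + 337 − 314 + 0 + 0 = +$44 billion.

+$44 billion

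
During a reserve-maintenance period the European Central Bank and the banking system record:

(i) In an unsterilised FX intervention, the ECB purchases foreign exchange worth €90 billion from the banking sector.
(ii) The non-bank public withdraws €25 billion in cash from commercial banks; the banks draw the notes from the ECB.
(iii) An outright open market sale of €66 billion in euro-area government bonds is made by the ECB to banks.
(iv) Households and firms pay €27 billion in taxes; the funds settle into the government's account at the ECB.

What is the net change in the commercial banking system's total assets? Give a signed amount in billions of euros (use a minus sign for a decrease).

FX purchase €90 billion: just an asset swap on bank balance sheets → 0.
Currency withdrawal €25 billion: bank balance sheets shrink → −€25B.
OMO sale (to banks) €66 billion: just an asset swap on bank balance sheets → 0.
Government account inflow €27 billion: bank balance sheets shrink → −€27B.
Net: 0 − 25 + 0 − 27 = -€52 billion.

-€52 billion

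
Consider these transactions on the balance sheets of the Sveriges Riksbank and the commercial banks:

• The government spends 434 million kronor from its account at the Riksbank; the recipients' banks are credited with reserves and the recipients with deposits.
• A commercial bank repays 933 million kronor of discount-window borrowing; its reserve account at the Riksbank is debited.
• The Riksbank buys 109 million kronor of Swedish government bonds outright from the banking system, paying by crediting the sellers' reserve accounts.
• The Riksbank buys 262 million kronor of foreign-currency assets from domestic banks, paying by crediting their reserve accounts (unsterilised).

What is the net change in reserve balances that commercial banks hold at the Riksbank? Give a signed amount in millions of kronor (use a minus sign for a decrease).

Government spending 434 million kronor: government payments flow into bank reserve accounts → +434M.
Discount-window repayment 933 million kronor: repayment is debited from reserves → −933M.
OMO purchase (from banks) 109 million kronor: the Riksbank pays by crediting reserve accounts → +109M.
FX purchase 262 million kronor: the Riksbank pays by crediting reserve accounts → +262M.
Net: 434 − 933 + 109 + 262 = -128 million.

-128 million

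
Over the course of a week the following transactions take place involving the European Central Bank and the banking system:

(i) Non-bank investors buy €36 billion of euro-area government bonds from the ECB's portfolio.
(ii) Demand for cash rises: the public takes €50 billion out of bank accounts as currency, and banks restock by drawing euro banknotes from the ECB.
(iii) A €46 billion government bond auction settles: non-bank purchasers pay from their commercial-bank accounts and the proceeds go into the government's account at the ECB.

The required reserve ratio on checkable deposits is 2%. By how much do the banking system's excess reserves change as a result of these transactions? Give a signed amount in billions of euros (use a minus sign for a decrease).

-€129.36 billion

Asset sale (to non-banks) €36 billion: reserves −€36B, deposits −€36B.
Currency withdrawal €50 billion: reserves −€50B, deposits −€50B.
Government account inflow €46 billion: reserves −€46B, deposits −€46B.
Totals: Δreserves = −€132B, Δdeposits = −€132B.
Δrequired reserves = 2% × −€132B = −€2.64B.
Δexcess reserves = Δreserves − Δrequired = −€132B − (−€2.64B) = -€129.36 billion.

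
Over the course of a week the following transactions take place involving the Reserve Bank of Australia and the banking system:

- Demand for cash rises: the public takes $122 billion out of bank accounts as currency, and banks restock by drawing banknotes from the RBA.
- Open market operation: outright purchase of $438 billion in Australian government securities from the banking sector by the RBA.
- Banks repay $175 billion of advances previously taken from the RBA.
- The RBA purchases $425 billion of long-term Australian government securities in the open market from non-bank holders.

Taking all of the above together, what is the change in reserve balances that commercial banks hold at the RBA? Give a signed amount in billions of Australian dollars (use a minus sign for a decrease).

+$566 billion

Currency withdrawal $122 billion: banks swap reserves for currency → −$122B.
OMO purchase (from banks) $438 billion: the RBA pays by crediting reserve accounts → +$438B.
Discount-window repayment $175 billion: repayment is debited from reserves → −$175B.
Asset purchase (from non-banks) $425 billion: the RBA pays by crediting reserve accounts → +$425B.
Net: −122 + 438 − 175 + 425 = +$566 billion.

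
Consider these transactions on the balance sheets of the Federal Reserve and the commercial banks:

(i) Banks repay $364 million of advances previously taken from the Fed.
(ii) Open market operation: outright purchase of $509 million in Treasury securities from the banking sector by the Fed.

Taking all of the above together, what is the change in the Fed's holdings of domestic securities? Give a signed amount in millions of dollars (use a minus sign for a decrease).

+$509 million

Discount-window repayment $364 million: the Fed's securities portfolio is untouched → 0.
OMO purchase (from banks) $509 million: securities added to the Fed's portfolio → +$509M.
Net: 0 + 509 = +$509 million.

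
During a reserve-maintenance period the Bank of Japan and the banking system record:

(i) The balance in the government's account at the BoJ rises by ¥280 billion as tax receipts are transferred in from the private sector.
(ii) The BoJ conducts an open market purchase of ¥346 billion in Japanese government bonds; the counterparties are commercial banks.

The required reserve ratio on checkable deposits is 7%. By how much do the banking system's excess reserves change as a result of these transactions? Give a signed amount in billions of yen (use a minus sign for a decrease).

+¥85.6 billion

Government account inflow ¥280 billion: reserves −¥280B, deposits −¥280B.
OMO purchase (from banks) ¥346 billion: reserves +¥346B, deposits 0.
Totals: Δreserves = +¥66B, Δdeposits = −¥280B.
Δrequired reserves = 7% × −¥280B = −¥19.6B.
Δexcess reserves = Δreserves − Δrequired = +¥66B − (−¥19.6B) = +¥85.6 billion.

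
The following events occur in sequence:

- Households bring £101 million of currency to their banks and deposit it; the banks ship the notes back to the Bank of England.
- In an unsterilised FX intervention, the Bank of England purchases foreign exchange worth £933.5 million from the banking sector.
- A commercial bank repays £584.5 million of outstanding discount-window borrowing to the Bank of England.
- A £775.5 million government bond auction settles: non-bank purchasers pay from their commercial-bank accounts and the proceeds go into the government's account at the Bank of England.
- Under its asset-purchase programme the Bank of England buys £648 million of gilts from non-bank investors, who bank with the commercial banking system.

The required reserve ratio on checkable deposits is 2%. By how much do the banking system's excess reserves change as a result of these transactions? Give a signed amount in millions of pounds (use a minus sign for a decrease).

Currency deposit £101 million: reserves +£101M, deposits +£101M.
FX purchase £933.5 million: reserves +£933.5M, deposits 0.
Discount-window repayment £584.5 million: reserves −£584.5M, deposits 0.
Government account inflow £775.5 million: reserves −£775.5M, deposits −£775.5M.
Asset purchase (from non-banks) £648 million: reserves +£648M, deposits +£648M.
Totals: Δreserves = +£322.5M, Δdeposits = −£26.5M.
Δrequired reserves = 2% × −£26.5M = −£0.53M.
Δexcess reserves = Δreserves − Δrequired = +£322.5M − (−£0.53M) = +£323.03 million.

+£323.03 million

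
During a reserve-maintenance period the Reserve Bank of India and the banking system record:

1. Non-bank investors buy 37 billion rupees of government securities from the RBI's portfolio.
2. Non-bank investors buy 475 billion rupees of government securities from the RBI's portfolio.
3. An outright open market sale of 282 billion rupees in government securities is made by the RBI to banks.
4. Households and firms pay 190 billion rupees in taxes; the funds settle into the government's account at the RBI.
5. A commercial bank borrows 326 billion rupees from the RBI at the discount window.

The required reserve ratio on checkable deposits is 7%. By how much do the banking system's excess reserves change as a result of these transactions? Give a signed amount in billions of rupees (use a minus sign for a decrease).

-608.86 billion

Asset sale (to non-banks) 37 billion rupees: reserves −37B, deposits −37B.
Asset sale (to non-banks) 475 billion rupees: reserves −475B, deposits −475B.
OMO sale (to banks) 282 billion rupees: reserves −282B, deposits 0.
Government account inflow 190 billion rupees: reserves −190B, deposits −190B.
Discount-window loan 326 billion rupees: reserves +326B, deposits 0.
Totals: Δreserves = −658B, Δdeposits = −702B.
Δrequired reserves = 7% × −702B = −49.14B.
Δexcess reserves = Δreserves − Δrequired = −658B − (−49.14B) = -608.86 billion.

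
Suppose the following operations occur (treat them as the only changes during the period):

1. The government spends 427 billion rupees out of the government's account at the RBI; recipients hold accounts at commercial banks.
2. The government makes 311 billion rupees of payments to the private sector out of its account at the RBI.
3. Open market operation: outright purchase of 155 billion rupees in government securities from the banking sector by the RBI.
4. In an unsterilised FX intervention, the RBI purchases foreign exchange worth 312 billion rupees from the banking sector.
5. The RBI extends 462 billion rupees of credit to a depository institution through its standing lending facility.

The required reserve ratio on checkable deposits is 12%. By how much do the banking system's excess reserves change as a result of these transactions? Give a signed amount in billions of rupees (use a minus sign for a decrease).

Government spending 427 billion rupees: reserves +427B, deposits +427B.
Government spending 311 billion rupees: reserves +311B, deposits +311B.
OMO purchase (from banks) 155 billion rupees: reserves +155B, deposits 0.
FX purchase 312 billion rupees: reserves +312B, deposits 0.
Discount-window loan 462 billion rupees: reserves +462B, deposits 0.
Totals: Δreserves = +1667B, Δdeposits = +738B.
Δrequired reserves = 12% × +738B = +88.56B.
Δexcess reserves = Δreserves − Δrequired = +1667B − (+88.56B) = +1578.44 billion.

+1578.44 billion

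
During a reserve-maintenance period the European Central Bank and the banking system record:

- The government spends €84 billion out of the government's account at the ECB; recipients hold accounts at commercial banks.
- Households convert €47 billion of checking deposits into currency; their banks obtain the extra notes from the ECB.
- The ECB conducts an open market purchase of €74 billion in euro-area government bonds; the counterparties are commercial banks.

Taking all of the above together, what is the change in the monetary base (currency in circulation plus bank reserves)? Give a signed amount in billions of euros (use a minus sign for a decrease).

+€158 billion

Government spending €84 billion: a non-base liability converts back to reserves → +€84B.
Currency withdrawal €47 billion: just a shift between currency and reserves — both are base money → 0.
OMO purchase (from banks) €74 billion: ECB balance sheet expands → +€74B.
Net: 84 + 0 + 74 = +€158 billion.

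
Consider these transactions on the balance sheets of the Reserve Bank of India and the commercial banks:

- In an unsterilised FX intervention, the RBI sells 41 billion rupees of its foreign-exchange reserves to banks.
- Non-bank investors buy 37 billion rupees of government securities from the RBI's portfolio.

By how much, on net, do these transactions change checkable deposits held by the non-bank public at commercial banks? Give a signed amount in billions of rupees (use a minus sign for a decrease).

-37 billion

FX sale 41 billion rupees: the counterparty is a bank, so public deposits are unchanged → 0.
Asset sale (to non-banks) 37 billion rupees: non-bank counterparties' bank balances fall → −37B.
Net: 0 − 37 = -37 billion.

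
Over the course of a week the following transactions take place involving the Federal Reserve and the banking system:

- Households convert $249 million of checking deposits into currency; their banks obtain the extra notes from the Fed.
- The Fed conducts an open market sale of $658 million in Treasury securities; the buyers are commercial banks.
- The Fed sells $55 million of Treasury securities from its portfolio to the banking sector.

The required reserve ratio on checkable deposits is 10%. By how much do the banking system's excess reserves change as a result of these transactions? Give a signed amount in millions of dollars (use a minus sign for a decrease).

-$937.1 million

Currency withdrawal $249 million: reserves −$249M, deposits −$249M.
OMO sale (to banks) $658 million: reserves −$658M, deposits 0.
OMO sale (to banks) $55 million: reserves −$55M, deposits 0.
Totals: Δreserves = −$962M, Δdeposits = −$249M.
Δrequired reserves = 10% × −$249M = −$24.9M.
Δexcess reserves = Δreserves − Δrequired = −$962M − (−$24.9M) = -$937.1 million.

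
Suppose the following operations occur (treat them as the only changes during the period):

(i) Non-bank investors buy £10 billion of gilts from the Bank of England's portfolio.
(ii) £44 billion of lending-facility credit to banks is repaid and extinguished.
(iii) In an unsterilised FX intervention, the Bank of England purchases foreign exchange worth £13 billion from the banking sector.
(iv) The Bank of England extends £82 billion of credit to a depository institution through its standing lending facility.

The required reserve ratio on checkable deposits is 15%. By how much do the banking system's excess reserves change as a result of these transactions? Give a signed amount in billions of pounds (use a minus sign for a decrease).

+£42.5 billion

Asset sale (to non-banks) £10 billion: reserves −£10B, deposits −£10B.
Discount-window repayment £44 billion: reserves −£44B, deposits 0.
FX purchase £13 billion: reserves +£13B, deposits 0.
Discount-window loan £82 billion: reserves +£82B, deposits 0.
Totals: Δreserves = +£41B, Δdeposits = −£10B.
Δrequired reserves = 15% × −£10B = −£1.5B.
Δexcess reserves = Δreserves − Δrequired = +£41B − (−£1.5B) = +£42.5 billion.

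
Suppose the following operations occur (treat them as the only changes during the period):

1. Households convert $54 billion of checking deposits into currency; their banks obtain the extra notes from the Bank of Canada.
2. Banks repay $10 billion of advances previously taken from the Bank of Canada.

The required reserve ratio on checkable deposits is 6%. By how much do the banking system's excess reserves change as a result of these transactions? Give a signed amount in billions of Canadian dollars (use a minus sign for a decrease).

-$60.76 billion

Currency withdrawal $54 billion: reserves −$54B, deposits −$54B.
Discount-window repayment $10 billion: reserves −$10B, deposits 0.
Totals: Δreserves = −$64B, Δdeposits = −$54B.
Δrequired reserves = 6% × −$54B = −$3.24B.
Δexcess reserves = Δreserves − Δrequired = −$64B − (−$3.24B) = -$60.76 billion.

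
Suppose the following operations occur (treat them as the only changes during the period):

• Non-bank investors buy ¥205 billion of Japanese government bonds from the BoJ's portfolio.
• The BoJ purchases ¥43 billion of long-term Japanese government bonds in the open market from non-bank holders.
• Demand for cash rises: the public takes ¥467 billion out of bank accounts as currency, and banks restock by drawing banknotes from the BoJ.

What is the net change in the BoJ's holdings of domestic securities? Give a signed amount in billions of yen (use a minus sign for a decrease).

-¥162 billion

Asset sale (to non-banks) ¥205 billion: securities removed from the BoJ's portfolio → −¥205B.
Asset purchase (from non-banks) ¥43 billion: securities added to the BoJ's portfolio → +¥43B.
Currency withdrawal ¥467 billion: the BoJ's securities portfolio is untouched → 0.
Net: −205 + 43 + 0 = -¥162 billion.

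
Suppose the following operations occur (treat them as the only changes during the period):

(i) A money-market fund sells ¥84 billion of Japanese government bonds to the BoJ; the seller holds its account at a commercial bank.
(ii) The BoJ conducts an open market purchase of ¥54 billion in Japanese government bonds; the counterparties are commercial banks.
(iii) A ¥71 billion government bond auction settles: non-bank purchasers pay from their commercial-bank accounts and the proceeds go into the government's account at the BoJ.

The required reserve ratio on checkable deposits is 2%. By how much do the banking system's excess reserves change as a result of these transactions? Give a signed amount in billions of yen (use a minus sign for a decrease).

Asset purchase (from non-banks) ¥84 billion: reserves +¥84B, deposits +¥84B.
OMO purchase (from banks) ¥54 billion: reserves +¥54B, deposits 0.
Government account inflow ¥71 billion: reserves −¥71B, deposits −¥71B.
Totals: Δreserves = +¥67B, Δdeposits = +¥13B.
Δrequired reserves = 2% × +¥13B = +¥0.26B.
Δexcess reserves = Δreserves − Δrequired = +¥67B − (+¥0.26B) = +¥66.74 billion.

+¥66.74 billion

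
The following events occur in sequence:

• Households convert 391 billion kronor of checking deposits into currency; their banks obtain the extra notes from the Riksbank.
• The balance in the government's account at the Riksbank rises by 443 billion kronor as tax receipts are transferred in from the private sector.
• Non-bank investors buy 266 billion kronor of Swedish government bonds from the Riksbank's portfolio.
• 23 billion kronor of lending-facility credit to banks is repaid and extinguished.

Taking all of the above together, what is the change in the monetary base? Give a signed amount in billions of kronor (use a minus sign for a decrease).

Currency withdrawal 391 billion kronor: just a shift between currency and reserves — both are base money → 0.
Government account inflow 443 billion kronor: reserves shift to a non-base liability → −443B.
Asset sale (to non-banks) 266 billion kronor: Riksbank balance sheet contracts → −266B.
Discount-window repayment 23 billion kronor: Riksbank balance sheet contracts → −23B.
Net: 0 − 443 − 266 − 23 = -732 billion.

-732 billion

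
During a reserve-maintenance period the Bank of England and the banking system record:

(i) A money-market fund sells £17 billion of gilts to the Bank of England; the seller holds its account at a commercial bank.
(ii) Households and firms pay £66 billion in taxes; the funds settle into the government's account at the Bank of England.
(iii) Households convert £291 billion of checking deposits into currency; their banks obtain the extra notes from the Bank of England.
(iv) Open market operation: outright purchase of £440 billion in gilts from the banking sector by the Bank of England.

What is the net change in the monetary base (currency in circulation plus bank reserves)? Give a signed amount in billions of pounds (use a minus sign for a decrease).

+£391 billion

Asset purchase (from non-banks) £17 billion: Bank of England balance sheet expands → +£17B.
Government account inflow £66 billion: reserves shift to a non-base liability → −£66B.
Currency withdrawal £291 billion: just a shift between currency and reserves — both are base money → 0.
OMO purchase (from banks) £440 billion: Bank of England balance sheet expands → +£440B.
Net: 17 − 66 + 0 + 440 = +£391 billion.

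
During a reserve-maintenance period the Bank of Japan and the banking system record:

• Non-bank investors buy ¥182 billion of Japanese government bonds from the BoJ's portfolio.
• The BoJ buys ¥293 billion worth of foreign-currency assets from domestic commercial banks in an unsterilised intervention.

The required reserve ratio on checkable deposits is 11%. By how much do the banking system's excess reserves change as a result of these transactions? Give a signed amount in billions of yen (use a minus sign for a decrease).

Asset sale (to non-banks) ¥182 billion: reserves −¥182B, deposits −¥182B.
FX purchase ¥293 billion: reserves +¥293B, deposits 0.
Totals: Δreserves = +¥111B, Δdeposits = −¥182B.
Δrequired reserves = 11% × −¥182B = −¥20.02B.
Δexcess reserves = Δreserves − Δrequired = +¥111B − (−¥20.02B) = +¥131.02 billion.

+¥131.02 billion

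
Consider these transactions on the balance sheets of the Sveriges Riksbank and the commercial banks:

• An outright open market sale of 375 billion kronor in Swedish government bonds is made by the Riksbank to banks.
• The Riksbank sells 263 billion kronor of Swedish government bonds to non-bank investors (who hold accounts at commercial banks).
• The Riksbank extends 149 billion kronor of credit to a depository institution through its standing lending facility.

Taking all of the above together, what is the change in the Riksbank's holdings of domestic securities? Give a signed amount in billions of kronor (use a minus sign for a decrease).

OMO sale (to banks) 375 billion kronor: securities removed from the Riksbank's portfolio → −375B.
Asset sale (to non-banks) 263 billion kronor: securities removed from the Riksbank's portfolio → −263B.
Discount-window loan 149 billion kronor: the Riksbank's securities portfolio is untouched → 0.
Net: −375 − 263 + 0 = -638 billion.

-638 billion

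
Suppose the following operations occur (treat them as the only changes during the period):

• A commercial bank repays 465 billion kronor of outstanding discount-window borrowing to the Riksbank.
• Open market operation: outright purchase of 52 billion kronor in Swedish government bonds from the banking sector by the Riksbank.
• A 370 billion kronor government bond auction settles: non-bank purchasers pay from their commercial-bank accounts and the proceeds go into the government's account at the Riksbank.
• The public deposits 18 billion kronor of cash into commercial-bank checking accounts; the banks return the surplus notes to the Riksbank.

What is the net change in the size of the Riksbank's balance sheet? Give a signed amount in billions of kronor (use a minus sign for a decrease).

-413 billion

Riksbank balance sheet:
  Assets:      Securities +52B, Loans to banks −465B
  Liabilities: Bank reserves −765B, Currency in circulation −18B, Government deposits +370B
Commercial banking system:
  Assets:      Reserves at CB −765B, Securities −52B
  Liabilities: Checkable deposits −352B, Borrowings from CB −465B
Change in total Riksbank assets = -413 billion.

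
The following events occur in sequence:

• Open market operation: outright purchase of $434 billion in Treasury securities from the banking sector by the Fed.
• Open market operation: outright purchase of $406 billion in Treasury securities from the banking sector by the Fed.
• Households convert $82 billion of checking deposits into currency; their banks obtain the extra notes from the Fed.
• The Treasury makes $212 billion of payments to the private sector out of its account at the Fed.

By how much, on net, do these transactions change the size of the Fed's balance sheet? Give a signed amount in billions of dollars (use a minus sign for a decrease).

OMO purchase (from banks) $434 billion: a Fed asset is acquired → +$434B.
OMO purchase (from banks) $406 billion: a Fed asset is acquired → +$406B.
Currency withdrawal $82 billion: only the composition of liabilities changes → 0.
Government spending $212 billion: only the composition of liabilities changes → 0.
Net: 434 + 406 + 0 + 0 = +$840 billion.

+$840 billion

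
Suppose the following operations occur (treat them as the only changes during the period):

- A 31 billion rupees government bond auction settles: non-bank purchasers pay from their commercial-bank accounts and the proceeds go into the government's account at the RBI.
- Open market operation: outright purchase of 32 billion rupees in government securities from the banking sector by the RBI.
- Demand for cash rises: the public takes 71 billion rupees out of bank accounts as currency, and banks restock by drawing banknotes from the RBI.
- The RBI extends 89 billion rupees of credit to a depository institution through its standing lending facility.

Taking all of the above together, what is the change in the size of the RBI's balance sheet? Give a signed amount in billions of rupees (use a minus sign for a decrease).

Government account inflow 31 billion rupees: only the composition of liabilities changes → 0.
OMO purchase (from banks) 32 billion rupees: an RBI asset is acquired → +32B.
Currency withdrawal 71 billion rupees: only the composition of liabilities changes → 0.
Discount-window loan 89 billion rupees: an RBI asset is acquired → +89B.
Net: 0 + 32 + 0 + 89 = +121 billion.

+121 billion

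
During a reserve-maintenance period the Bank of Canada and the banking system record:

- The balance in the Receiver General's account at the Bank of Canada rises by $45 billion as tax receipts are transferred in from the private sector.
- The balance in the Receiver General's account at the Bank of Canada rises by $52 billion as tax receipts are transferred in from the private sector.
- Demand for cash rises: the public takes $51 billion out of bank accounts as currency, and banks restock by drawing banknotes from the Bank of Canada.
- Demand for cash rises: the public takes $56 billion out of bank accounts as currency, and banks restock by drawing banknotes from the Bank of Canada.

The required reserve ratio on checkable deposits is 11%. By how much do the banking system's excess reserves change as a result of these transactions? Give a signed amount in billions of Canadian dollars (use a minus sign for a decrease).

-$181.56 billion

Government account inflow $45 billion: reserves −$45B, deposits −$45B.
Government account inflow $52 billion: reserves −$52B, deposits −$52B.
Currency withdrawal $51 billion: reserves −$51B, deposits −$51B.
Currency withdrawal $56 billion: reserves −$56B, deposits −$56B.
Totals: Δreserves = −$204B, Δdeposits = −$204B.
Δrequired reserves = 11% × −$204B = −$22.44B.
Δexcess reserves = Δreserves − Δrequired = −$204B − (−$22.44B) = -$181.56 billion.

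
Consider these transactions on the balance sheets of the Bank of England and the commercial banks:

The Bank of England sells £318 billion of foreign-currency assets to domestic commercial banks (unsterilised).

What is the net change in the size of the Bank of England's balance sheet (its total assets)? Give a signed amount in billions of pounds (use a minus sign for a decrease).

-£318 billion

Bank of England balance sheet:
  Assets:      Foreign assets −£318B
  Liabilities: Bank reserves −£318B
Commercial banking system:
  Assets:      Reserves at CB −£318B, Foreign assets +£318B
  Liabilities: no change
Change in total Bank of England assets = -£318 billion.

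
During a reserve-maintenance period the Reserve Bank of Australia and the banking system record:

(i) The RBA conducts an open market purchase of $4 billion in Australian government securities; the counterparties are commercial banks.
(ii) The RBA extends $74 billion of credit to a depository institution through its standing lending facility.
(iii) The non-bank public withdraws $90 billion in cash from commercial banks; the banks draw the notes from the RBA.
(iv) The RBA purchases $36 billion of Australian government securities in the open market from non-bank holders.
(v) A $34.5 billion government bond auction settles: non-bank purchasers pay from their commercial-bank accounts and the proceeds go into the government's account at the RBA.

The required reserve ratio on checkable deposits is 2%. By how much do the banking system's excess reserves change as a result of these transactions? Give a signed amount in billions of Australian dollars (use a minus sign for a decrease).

OMO purchase (from banks) $4 billion: reserves +$4B, deposits 0.
Discount-window loan $74 billion: reserves +$74B, deposits 0.
Currency withdrawal $90 billion: reserves −$90B, deposits −$90B.
Asset purchase (from non-banks) $36 billion: reserves +$36B, deposits +$36B.
Government account inflow $34.5 billion: reserves −$34.5B, deposits −$34.5B.
Totals: Δreserves = −$10.5B, Δdeposits = −$88.5B.
Δrequired reserves = 2% × −$88.5B = −$1.77B.
Δexcess reserves = Δreserves − Δrequired = −$10.5B − (−$1.77B) = -$8.73 billion.

-$8.73 billion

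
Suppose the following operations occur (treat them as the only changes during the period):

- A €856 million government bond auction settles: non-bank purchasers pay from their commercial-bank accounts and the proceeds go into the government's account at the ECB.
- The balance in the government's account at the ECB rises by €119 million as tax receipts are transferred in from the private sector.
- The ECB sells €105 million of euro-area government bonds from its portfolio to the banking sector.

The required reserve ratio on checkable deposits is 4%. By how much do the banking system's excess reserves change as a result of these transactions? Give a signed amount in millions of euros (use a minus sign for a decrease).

Government account inflow €856 million: reserves −€856M, deposits −€856M.
Government account inflow €119 million: reserves −€119M, deposits −€119M.
OMO sale (to banks) €105 million: reserves −€105M, deposits 0.
Totals: Δreserves = −€1080M, Δdeposits = −€975M.
Δrequired reserves = 4% × −€975M = −€39M.
Δexcess reserves = Δreserves − Δrequired = −€1080M − (−€39M) = -€1041 million.

-€1041 million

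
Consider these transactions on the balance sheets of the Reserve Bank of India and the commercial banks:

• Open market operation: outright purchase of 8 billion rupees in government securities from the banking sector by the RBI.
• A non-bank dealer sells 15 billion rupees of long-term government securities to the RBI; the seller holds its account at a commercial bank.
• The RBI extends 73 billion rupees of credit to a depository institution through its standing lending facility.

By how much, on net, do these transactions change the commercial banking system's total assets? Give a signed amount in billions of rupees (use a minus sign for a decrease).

RBI balance sheet:
  Assets:      Securities +23B, Loans to banks +73B
  Liabilities: Bank reserves +96B
Commercial banking system:
  Assets:      Reserves at CB +96B, Securities −8B
  Liabilities: Checkable deposits +15B, Borrowings from CB +73B
Change in total bank assets = +88 billion.

+88 billion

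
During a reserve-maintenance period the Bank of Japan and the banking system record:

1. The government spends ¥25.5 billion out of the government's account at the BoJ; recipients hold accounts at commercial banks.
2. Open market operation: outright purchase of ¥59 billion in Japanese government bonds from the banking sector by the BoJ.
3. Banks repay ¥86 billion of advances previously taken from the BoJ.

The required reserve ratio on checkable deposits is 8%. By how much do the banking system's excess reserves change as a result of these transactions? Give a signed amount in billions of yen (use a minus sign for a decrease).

Government spending ¥25.5 billion: reserves +¥25.5B, deposits +¥25.5B.
OMO purchase (from banks) ¥59 billion: reserves +¥59B, deposits 0.
Discount-window repayment ¥86 billion: reserves −¥86B, deposits 0.
Totals: Δreserves = −¥1.5B, Δdeposits = +¥25.5B.
Δrequired reserves = 8% × +¥25.5B = +¥2.04B.
Δexcess reserves = Δreserves − Δrequired = −¥1.5B − (+¥2.04B) = -¥3.54 billion.

-¥3.54 billion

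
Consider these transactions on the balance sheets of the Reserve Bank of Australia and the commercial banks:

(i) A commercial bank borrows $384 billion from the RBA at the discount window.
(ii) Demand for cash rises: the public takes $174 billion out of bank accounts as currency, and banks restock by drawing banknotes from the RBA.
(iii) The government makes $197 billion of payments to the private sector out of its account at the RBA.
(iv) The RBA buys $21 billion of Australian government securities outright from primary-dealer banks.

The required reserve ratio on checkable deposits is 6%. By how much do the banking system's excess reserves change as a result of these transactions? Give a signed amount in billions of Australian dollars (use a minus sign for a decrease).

+$426.62 billion

Discount-window loan $384 billion: reserves +$384B, deposits 0.
Currency withdrawal $174 billion: reserves −$174B, deposits −$174B.
Government spending $197 billion: reserves +$197B, deposits +$197B.
OMO purchase (from banks) $21 billion: reserves +$21B, deposits 0.
Totals: Δreserves = +$428B, Δdeposits = +$23B.
Δrequired reserves = 6% × +$23B = +$1.38B.
Δexcess reserves = Δreserves − Δrequired = +$428B − (+$1.38B) = +$426.62 billion.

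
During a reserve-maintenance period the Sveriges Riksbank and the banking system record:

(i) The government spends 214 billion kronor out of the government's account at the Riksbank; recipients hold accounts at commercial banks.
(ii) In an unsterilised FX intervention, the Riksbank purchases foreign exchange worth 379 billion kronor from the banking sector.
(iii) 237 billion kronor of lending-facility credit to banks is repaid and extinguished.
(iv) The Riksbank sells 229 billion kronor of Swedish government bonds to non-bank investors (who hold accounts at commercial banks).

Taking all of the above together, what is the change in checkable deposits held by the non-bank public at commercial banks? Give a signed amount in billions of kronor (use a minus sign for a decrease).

-15 billion

Government spending 214 billion kronor: non-bank counterparties' bank balances rise → +214B.
FX purchase 379 billion kronor: the counterparty is a bank, so public deposits are unchanged → 0.
Discount-window repayment 237 billion kronor: the counterparty is a bank, so public deposits are unchanged → 0.
Asset sale (to non-banks) 229 billion kronor: non-bank counterparties' bank balances fall → −229B.
Net: 214 + 0 + 0 − 229 = -15 billion.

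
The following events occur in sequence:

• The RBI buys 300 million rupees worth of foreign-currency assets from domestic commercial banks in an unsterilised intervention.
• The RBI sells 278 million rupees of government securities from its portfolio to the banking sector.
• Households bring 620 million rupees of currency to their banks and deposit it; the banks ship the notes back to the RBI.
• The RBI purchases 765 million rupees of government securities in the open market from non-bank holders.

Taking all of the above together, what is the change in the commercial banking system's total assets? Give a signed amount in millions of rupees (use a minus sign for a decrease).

+1385 million

FX purchase 300 million rupees: just an asset swap on bank balance sheets → 0.
OMO sale (to banks) 278 million rupees: just an asset swap on bank balance sheets → 0.
Currency deposit 620 million rupees: bank balance sheets expand → +620M.
Asset purchase (from non-banks) 765 million rupees: bank balance sheets expand → +765M.
Net: 0 + 0 + 620 + 765 = +1385 million.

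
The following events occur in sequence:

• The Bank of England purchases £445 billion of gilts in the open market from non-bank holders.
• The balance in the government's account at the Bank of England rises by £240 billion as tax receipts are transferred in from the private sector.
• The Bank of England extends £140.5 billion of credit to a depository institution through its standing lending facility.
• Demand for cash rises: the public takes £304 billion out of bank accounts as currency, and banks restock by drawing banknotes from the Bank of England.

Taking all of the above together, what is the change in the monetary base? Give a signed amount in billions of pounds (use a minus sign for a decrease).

+£345.5 billion

Asset purchase (from non-banks) £445 billion: Bank of England balance sheet expands → +£445B.
Government account inflow £240 billion: reserves shift to a non-base liability → −£240B.
Discount-window loan £140.5 billion: Bank of England balance sheet expands → +£140.5B.
Currency withdrawal £304 billion: just a shift between currency and reserves — both are base money → 0.
Net: 445 − 240 + 140.5 + 0 = +£345.5 billion.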